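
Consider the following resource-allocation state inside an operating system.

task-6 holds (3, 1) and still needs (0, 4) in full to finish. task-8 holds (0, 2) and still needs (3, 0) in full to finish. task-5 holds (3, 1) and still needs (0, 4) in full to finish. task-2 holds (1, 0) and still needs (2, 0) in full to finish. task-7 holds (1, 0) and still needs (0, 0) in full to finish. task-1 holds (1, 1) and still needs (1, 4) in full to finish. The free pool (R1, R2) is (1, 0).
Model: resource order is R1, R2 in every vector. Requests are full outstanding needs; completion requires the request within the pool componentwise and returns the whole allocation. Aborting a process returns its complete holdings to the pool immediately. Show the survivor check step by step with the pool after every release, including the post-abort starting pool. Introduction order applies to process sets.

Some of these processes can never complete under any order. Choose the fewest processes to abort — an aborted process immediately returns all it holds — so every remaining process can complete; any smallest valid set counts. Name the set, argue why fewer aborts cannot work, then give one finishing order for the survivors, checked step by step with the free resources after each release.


Minimum abort set: task-6 and task-5.
Key observation: before aborting task-6 and task-5, task-1 was permanently blocked — no order could ever run it; afterwards it completes at step 2.
Why nothing smaller works — every single abort fails: task-6 alone leaves task-5 blocked (short on R2); task-8 alone leaves task-6 blocked (short on R2); task-5 alone leaves task-6 blocked (short on R2); task-2 alone leaves task-6 blocked (short on R2); task-7 alone leaves task-6 blocked (short on R2); task-1 alone leaves task-6 blocked (short on R2).
Survivors finish in the order: task-8, task-1, task-7, task-2. Walking it through (pool after the aborts first):
  pool = (7, 2)
  task-8: need (3, 0) fits (7, 2); releases (0, 2), pool now (7, 4)
  task-1: need (1, 4) fits (7, 4); releases (1, 1), pool now (8, 5)
  task-7: need (0, 0) fits (8, 5); releases (1, 0), pool now (9, 5)
  task-2: need (2, 0) fits (9, 5); releases (1, 0), pool now (10, 5)


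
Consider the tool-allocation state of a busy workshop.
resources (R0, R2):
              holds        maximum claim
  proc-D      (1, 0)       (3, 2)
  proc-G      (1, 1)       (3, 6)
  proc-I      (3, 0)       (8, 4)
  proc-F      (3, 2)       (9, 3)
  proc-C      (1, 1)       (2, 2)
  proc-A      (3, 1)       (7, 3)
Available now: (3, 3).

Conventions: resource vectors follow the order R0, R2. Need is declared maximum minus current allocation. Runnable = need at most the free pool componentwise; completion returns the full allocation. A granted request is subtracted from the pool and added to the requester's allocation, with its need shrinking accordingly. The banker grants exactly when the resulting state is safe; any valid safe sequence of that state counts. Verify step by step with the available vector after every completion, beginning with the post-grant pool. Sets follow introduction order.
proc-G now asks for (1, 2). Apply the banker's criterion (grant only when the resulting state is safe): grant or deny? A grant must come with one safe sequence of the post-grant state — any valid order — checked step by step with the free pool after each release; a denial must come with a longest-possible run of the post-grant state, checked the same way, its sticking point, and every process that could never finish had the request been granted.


GRANT: granting preserves safety; a valid post-grant sequence is proc-C, proc-D, proc-A, proc-F, proc-G, proc-I.
Key observation: (2, 1) free after granting still covers proc-C first, and each release covers the next.
Verifying the post-grant state step by step:
  pool = (2, 1)
  proc-C needs (1, 1) <= (2, 1) -> finishes; pool += (1, 1) = (3, 2)
  proc-D needs (2, 2) <= (3, 2) -> finishes; pool += (1, 0) = (4, 2)
  proc-A needs (4, 2) <= (4, 2) -> finishes; pool += (3, 1) = (7, 3)
  proc-F needs (6, 1) <= (7, 3) -> finishes; pool += (3, 2) = (10, 5)
  proc-G needs (1, 3) <= (10, 5) -> finishes; pool += (2, 3) = (12, 8)
  proc-I needs (5, 4) <= (12, 8) -> finishes; pool += (3, 0) = (15, 8)


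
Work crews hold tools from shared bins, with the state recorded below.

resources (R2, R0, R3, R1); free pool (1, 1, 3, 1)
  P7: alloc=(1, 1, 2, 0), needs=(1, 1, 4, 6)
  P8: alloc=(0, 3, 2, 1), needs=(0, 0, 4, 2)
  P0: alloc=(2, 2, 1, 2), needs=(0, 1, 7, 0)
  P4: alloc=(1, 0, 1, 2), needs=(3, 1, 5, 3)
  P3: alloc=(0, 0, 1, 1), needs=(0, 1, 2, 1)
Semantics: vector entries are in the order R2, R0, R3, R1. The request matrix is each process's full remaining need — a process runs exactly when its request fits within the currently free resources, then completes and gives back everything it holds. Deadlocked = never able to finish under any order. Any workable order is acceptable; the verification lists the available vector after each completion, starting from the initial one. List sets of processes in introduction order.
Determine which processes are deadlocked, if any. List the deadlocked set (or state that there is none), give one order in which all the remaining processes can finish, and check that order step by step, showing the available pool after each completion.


Deadlocked: P7, P0 and P4.
Key observation: after P3, P8 the pool peaks at (1, 4, 6, 3), and each blocked process is short somewhere: P7 on R1; P0 on R3; P4 on R2.
One completion order for the rest: P3, P8. Verifying each step:
  pool = (1, 1, 3, 1)
  run P3 (needs (0, 1, 2, 1), free (1, 1, 3, 1)); after release of (0, 0, 1, 1) the pool is (1, 1, 4, 2)
  run P8 (needs (0, 0, 4, 2), free (1, 1, 4, 2)); after release of (0, 3, 2, 1) the pool is (1, 4, 6, 3)
The blocked processes can never fit:
  blocked: P7 wants (1, 1, 4, 6), pool (1, 4, 6, 3) — not enough R1
  blocked: P0 wants (0, 1, 7, 0), pool (1, 4, 6, 3) — not enough R3
  blocked: P4 wants (3, 1, 5, 3), pool (1, 4, 6, 3) — not enough R2


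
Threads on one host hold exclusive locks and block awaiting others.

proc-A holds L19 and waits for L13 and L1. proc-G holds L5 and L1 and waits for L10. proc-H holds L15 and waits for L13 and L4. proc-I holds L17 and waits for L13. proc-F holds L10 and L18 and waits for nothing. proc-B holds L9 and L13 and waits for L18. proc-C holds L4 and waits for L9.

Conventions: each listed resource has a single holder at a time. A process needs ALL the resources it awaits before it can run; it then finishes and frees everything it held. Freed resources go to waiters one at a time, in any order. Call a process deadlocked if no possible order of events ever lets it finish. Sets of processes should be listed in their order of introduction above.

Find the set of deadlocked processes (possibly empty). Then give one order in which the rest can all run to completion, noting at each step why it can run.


No process is deadlocked.
Key observation: although several processes wait, no cycle exists — each chain bottoms out at a free runner.
The rest can finish in the order proc-F, proc-B, proc-G, proc-C, proc-H, proc-A, proc-I.
Verifying each step:
  run proc-F (it waits on nothing); releases L10 and L18
  proc-B: everything it awaited (L18) is free; runs, freeing L9 and L13
  proc-G: everything it awaited (L10) is free; runs, freeing L5 and L1
  proc-C: everything it awaited (L9) is free; runs, freeing L4
  proc-H: everything it awaited (L13 and L4) is free; runs, freeing L15
  proc-A: everything it awaited (L13 and L1) is free; runs, freeing L19
  proc-I: everything it awaited (L13) is free; runs, freeing L17


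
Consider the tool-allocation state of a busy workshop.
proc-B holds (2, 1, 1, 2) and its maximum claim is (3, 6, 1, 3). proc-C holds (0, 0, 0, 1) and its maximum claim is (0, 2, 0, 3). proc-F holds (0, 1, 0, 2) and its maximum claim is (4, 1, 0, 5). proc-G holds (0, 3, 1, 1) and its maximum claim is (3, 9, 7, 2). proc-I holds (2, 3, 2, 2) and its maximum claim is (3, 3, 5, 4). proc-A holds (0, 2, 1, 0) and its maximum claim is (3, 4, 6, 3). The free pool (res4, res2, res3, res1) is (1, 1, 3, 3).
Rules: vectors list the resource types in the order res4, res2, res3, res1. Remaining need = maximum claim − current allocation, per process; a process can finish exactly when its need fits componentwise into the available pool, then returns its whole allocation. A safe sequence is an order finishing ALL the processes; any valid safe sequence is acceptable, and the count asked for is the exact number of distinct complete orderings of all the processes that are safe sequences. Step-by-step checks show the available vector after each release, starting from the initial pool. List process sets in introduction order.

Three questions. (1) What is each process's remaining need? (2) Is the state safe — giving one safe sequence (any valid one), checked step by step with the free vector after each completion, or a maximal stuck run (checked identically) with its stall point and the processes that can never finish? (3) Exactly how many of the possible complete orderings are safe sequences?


(1) Remaining need (order res4, res2, res3, res1):
  proc-B: (1, 5, 0, 1)
  proc-C: (0, 2, 0, 2)
  proc-F: (4, 0, 0, 3)
  proc-G: (3, 6, 6, 1)
  proc-I: (1, 0, 3, 2)
  proc-A: (3, 2, 5, 3)
(2) SAFE, for example via the order proc-I, proc-C, proc-A, proc-B, proc-F, proc-G.
Key observation: the order's first zero-slack moment is proc-I ((1, 0, 3, 2) needed, (1, 1, 3, 3) free — a requested resource with nothing to spare).
Check, step by step:
  pool = (1, 1, 3, 3)
  proc-I: need (1, 0, 3, 2) fits (1, 1, 3, 3); releases (2, 3, 2, 2), pool now (3, 4, 5, 5)
  proc-C: need (0, 2, 0, 2) fits (3, 4, 5, 5); releases (0, 0, 0, 1), pool now (3, 4, 5, 6)
  proc-A: need (3, 2, 5, 3) fits (3, 4, 5, 6); releases (0, 2, 1, 0), pool now (3, 6, 6, 6)
  proc-B: need (1, 5, 0, 1) fits (3, 6, 6, 6); releases (2, 1, 1, 2), pool now (5, 7, 7, 8)
  proc-F: need (4, 0, 0, 3) fits (5, 7, 7, 8); releases (0, 1, 0, 2), pool now (5, 8, 7, 10)
  proc-G: need (3, 6, 6, 1) fits (5, 8, 7, 10); releases (0, 3, 1, 1), pool now (5, 11, 8, 11)
(3) Precisely 15 of the possible complete orderings are safe sequences.


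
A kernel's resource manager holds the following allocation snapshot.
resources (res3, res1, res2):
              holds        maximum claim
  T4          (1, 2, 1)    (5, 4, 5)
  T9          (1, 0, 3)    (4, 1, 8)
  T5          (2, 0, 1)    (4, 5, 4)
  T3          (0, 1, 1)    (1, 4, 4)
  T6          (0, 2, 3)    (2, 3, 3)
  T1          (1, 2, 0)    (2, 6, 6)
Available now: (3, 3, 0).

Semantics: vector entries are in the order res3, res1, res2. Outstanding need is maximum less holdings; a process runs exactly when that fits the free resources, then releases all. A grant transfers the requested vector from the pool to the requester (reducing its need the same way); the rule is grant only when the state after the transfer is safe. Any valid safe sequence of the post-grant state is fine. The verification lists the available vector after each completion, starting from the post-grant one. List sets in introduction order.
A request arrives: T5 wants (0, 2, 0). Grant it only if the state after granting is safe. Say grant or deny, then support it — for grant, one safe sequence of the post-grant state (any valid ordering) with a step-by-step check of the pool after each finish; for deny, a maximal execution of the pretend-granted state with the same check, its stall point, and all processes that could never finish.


GRANT. The post-grant state is safe; one safe sequence: T6, T5, T3, T9, T4, T1.
Key observation: after the grant the pool drops to (3, 1, 0), which still lets T6 finish first and unwind the rest.
Check on the post-grant state, step by step:
  pool = (3, 1, 0)
  run T6 (needs (2, 1, 0), free (3, 1, 0)); after release of (0, 2, 3) the pool is (3, 3, 3)
  run T5 (needs (2, 3, 3), free (3, 3, 3)); after release of (2, 2, 1) the pool is (5, 5, 4)
  run T3 (needs (1, 3, 3), free (5, 5, 4)); after release of (0, 1, 1) the pool is (5, 6, 5)
  run T9 (needs (3, 1, 5), free (5, 6, 5)); after release of (1, 0, 3) the pool is (6, 6, 8)
  run T4 (needs (4, 2, 4), free (6, 6, 8)); after release of (1, 2, 1) the pool is (7, 8, 9)
  run T1 (needs (1, 4, 6), free (7, 8, 9)); after release of (1, 2, 0) the pool is (8, 10, 9)


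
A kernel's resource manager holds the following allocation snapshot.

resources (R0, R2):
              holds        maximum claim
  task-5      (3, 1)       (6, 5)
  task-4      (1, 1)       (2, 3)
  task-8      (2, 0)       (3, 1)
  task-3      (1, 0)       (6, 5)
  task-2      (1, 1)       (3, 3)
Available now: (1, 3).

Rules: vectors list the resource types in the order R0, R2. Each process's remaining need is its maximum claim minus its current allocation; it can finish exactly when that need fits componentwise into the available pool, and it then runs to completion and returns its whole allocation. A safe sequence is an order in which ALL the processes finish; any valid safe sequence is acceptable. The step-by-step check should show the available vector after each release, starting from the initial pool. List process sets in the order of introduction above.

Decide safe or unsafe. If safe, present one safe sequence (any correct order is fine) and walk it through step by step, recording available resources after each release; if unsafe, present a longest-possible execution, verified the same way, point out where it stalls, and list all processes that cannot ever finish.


SAFE. One safe sequence: task-8, task-2, task-4, task-5, task-3.
Key observation: at task-8 the run first touches a limit — (1, 1) against (1, 3), exact on a resource it actually requests.
Step-by-step check:
  pool = (1, 3)
  task-8: need (1, 1) fits (1, 3); releases (2, 0), pool now (3, 3)
  task-2: need (2, 2) fits (3, 3); releases (1, 1), pool now (4, 4)
  task-4: need (1, 2) fits (4, 4); releases (1, 1), pool now (5, 5)
  task-5: need (3, 4) fits (5, 5); releases (3, 1), pool now (8, 6)
  task-3: need (5, 5) fits (8, 6); releases (1, 0), pool now (9, 6)


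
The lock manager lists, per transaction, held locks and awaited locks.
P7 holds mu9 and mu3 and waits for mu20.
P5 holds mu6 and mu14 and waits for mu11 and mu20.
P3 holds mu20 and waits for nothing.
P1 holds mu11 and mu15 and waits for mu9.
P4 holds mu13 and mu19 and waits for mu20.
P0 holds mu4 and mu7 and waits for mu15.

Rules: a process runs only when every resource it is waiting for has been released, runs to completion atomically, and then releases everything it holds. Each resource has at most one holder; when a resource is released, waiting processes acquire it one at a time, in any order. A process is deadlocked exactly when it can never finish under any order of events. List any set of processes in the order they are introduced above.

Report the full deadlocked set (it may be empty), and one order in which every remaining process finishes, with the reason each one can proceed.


Nothing here is deadlocked.
Key observation: the wait graph is acyclic; completion cascades from the unblocked processes through everyone else.
One completion order for the rest: P3, P4, P7, P1, P5, P0.
Verifying each step:
  run P3 (it waits on nothing); releases mu20
  P4 waits on mu20 — all released -> runs and releases mu13 and mu19
  P7 waits on mu20 — all released -> runs and releases mu9 and mu3
  P1 waits on mu9 — all released -> runs and releases mu11 and mu15
  P5 waits on mu11 and mu20 — all released -> runs and releases mu6 and mu14
  P0 waits on mu15 — all released -> runs and releases mu4 and mu7


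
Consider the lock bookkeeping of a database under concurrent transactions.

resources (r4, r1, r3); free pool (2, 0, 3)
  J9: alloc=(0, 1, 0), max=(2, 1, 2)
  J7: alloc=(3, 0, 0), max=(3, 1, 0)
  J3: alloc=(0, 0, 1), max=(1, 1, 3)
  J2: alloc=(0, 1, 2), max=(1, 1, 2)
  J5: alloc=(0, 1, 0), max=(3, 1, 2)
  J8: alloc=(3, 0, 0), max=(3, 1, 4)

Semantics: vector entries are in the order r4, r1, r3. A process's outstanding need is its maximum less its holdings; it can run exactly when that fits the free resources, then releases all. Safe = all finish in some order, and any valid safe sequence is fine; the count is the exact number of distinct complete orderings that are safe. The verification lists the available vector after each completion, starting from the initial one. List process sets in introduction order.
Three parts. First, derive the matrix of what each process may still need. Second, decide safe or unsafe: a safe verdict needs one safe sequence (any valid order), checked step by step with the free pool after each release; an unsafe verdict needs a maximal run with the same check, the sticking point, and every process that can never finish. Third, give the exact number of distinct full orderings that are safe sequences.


(1) Outstanding need per process (order r4, r1, r3):
  J9: (2, 0, 2)
  J7: (0, 1, 0)
  J3: (1, 1, 2)
  J2: (1, 0, 0)
  J5: (3, 0, 2)
  J8: (0, 1, 4)
(2) SAFE. One safe sequence: J2, J9, J7, J3, J8, J5.
Key observation: J9 is the earliest step where a requested resource binds exactly: need (2, 0, 2), pool (2, 1, 5) at its turn.
Walking it through:
  pool = (2, 0, 3)
  J2 needs (1, 0, 0) <= (2, 0, 3) -> finishes; pool += (0, 1, 2) = (2, 1, 5)
  J9 needs (2, 0, 2) <= (2, 1, 5) -> finishes; pool += (0, 1, 0) = (2, 2, 5)
  J7 needs (0, 1, 0) <= (2, 2, 5) -> finishes; pool += (3, 0, 0) = (5, 2, 5)
  J3 needs (1, 1, 2) <= (5, 2, 5) -> finishes; pool += (0, 0, 1) = (5, 2, 6)
  J8 needs (0, 1, 4) <= (5, 2, 6) -> finishes; pool += (3, 0, 0) = (8, 2, 6)
  J5 needs (3, 0, 2) <= (8, 2, 6) -> finishes; pool += (0, 1, 0) = (8, 3, 6)
(3) Exactly 128 of the possible complete orderings are safe sequences.


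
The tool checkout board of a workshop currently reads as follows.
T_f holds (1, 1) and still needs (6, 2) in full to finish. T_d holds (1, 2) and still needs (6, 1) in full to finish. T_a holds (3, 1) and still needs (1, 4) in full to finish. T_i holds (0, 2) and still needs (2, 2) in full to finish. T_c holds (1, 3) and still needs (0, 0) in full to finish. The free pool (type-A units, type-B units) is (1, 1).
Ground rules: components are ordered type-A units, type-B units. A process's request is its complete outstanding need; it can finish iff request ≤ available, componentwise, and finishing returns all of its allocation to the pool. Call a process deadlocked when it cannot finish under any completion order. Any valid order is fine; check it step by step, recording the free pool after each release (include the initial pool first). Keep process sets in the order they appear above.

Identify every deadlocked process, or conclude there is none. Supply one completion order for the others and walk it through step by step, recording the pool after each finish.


Deadlocked set: T_f and T_d.
Key observation: the wall is type-A units: completing T_c, T_i, T_a brings the pool only to (5, 7), and all the rest need more.
One completion order for the rest: T_c, T_i, T_a. Walking it through:
  pool = (1, 1)
  T_c: need (0, 0) fits (1, 1); releases (1, 3), pool now (2, 4)
  T_i: need (2, 2) fits (2, 4); releases (0, 2), pool now (2, 6)
  T_a: need (1, 4) fits (2, 6); releases (3, 1), pool now (5, 7)
The stuck group stays short no matter what:
  blocked: T_f wants (6, 2), pool (5, 7) — not enough type-A units
  blocked: T_d wants (6, 1), pool (5, 7) — not enough type-A units


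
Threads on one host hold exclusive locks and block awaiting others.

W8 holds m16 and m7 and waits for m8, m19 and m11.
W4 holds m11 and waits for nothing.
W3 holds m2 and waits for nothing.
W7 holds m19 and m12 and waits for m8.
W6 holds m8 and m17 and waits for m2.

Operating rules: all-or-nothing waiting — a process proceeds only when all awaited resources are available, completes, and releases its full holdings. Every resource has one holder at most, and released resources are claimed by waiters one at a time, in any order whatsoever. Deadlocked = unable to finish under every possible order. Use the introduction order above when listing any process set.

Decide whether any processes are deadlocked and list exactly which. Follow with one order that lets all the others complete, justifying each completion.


Nothing here is deadlocked.
Key observation: every chain of waits terminates; starting from the processes that wait on nothing, all the rest unlock in turn.
One completion order for the rest: W3, W4, W6, W7, W8.
Walking it through:
  W3 waits on nothing -> runs at once and releases m2
  W4 waits on nothing -> runs at once and releases m11
  W6 waits on m2 — all released -> runs and releases m8 and m17
  W7 waits on m8 — all released -> runs and releases m19 and m12
  W8 waits on m8, m19 and m11 — all released -> runs and releases m16 and m7


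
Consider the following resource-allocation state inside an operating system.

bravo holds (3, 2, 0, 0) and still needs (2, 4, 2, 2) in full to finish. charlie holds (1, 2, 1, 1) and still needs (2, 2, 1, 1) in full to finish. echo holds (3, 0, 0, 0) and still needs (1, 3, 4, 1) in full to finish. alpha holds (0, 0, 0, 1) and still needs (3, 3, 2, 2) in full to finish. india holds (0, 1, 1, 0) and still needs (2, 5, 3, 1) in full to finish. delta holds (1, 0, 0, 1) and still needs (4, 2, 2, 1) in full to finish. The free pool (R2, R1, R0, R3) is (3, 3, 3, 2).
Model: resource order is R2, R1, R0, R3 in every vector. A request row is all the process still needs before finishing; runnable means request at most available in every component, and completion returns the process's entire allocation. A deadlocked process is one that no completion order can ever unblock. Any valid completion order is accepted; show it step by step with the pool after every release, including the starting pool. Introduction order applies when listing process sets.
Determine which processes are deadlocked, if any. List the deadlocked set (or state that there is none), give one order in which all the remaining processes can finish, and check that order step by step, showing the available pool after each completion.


Nothing here is deadlocked.
Key observation: no deadlock: alpha fits now, and the freed resources carry the rest through.
The rest can finish in the order alpha, charlie, delta, bravo, india, echo. Step-by-step check:
  pool = (3, 3, 3, 2)
  alpha: need (3, 3, 2, 2) fits (3, 3, 3, 2); releases (0, 0, 0, 1), pool now (3, 3, 3, 3)
  charlie: need (2, 2, 1, 1) fits (3, 3, 3, 3); releases (1, 2, 1, 1), pool now (4, 5, 4, 4)
  delta: need (4, 2, 2, 1) fits (4, 5, 4, 4); releases (1, 0, 0, 1), pool now (5, 5, 4, 5)
  bravo: need (2, 4, 2, 2) fits (5, 5, 4, 5); releases (3, 2, 0, 0), pool now (8, 7, 4, 5)
  india: need (2, 5, 3, 1) fits (8, 7, 4, 5); releases (0, 1, 1, 0), pool now (8, 8, 5, 5)
  echo: need (1, 3, 4, 1) fits (8, 8, 5, 5); releases (3, 0, 0, 0), pool now (11, 8, 5, 5)


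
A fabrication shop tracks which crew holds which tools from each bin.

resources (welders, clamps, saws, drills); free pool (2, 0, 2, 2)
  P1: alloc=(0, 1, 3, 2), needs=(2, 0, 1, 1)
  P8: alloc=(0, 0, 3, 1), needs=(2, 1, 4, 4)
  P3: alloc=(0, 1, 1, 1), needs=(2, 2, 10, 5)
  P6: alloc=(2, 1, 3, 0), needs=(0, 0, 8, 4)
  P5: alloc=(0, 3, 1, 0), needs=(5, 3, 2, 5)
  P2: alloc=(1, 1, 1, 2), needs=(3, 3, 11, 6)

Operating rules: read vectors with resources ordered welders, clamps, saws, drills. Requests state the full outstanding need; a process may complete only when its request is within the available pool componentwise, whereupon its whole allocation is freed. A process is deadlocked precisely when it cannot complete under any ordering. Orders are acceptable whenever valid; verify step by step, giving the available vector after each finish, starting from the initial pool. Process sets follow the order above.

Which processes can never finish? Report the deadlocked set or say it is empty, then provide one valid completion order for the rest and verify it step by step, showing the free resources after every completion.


Nothing here is deadlocked.
Key observation: the pool covers P1 at once, and every later process fits after earlier releases.
A valid finishing order for the others: P1, P8, P6, P3, P2, P5. Check, step by step:
  pool = (2, 0, 2, 2)
  P1: need (2, 0, 1, 1) fits (2, 0, 2, 2); releases (0, 1, 3, 2), pool now (2, 1, 5, 4)
  P8: need (2, 1, 4, 4) fits (2, 1, 5, 4); releases (0, 0, 3, 1), pool now (2, 1, 8, 5)
  P6: need (0, 0, 8, 4) fits (2, 1, 8, 5); releases (2, 1, 3, 0), pool now (4, 2, 11, 5)
  P3: need (2, 2, 10, 5) fits (4, 2, 11, 5); releases (0, 1, 1, 1), pool now (4, 3, 12, 6)
  P2: need (3, 3, 11, 6) fits (4, 3, 12, 6); releases (1, 1, 1, 2), pool now (5, 4, 13, 8)
  P5: need (5, 3, 2, 5) fits (5, 4, 13, 8); releases (0, 3, 1, 0), pool now (5, 7, 14, 8)


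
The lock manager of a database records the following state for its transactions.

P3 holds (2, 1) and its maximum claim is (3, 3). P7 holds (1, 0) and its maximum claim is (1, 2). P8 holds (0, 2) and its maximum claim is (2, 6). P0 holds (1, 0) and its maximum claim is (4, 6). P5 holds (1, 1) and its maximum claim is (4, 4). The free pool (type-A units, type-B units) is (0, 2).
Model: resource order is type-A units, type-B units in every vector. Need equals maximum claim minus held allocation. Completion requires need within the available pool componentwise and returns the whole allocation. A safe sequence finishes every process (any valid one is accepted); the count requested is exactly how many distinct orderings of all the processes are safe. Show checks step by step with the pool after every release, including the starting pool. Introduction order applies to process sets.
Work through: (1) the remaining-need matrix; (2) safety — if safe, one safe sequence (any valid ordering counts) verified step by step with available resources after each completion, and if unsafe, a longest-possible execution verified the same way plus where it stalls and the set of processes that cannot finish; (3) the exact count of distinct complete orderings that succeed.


(1) Need matrix, components ordered type-A units, type-B units:
  P3: (1, 2)
  P7: (0, 2)
  P8: (2, 4)
  P0: (3, 6)
  P5: (3, 3)
(2) SAFE — a valid safe sequence is P7, P3, P5, P8, P0.
Key observation: the order's first zero-slack moment is P7 ((0, 2) needed, (0, 2) free — a requested resource with nothing to spare).
Check, step by step:
  pool = (0, 2)
  run P7 (needs (0, 2), free (0, 2)); after release of (1, 0) the pool is (1, 2)
  run P3 (needs (1, 2), free (1, 2)); after release of (2, 1) the pool is (3, 3)
  run P5 (needs (3, 3), free (3, 3)); after release of (1, 1) the pool is (4, 4)
  run P8 (needs (2, 4), free (4, 4)); after release of (0, 2) the pool is (4, 6)
  run P0 (needs (3, 6), free (4, 6)); after release of (1, 0) the pool is (5, 6)
(3) Precisely 1 of the possible complete orderings is a safe sequence.


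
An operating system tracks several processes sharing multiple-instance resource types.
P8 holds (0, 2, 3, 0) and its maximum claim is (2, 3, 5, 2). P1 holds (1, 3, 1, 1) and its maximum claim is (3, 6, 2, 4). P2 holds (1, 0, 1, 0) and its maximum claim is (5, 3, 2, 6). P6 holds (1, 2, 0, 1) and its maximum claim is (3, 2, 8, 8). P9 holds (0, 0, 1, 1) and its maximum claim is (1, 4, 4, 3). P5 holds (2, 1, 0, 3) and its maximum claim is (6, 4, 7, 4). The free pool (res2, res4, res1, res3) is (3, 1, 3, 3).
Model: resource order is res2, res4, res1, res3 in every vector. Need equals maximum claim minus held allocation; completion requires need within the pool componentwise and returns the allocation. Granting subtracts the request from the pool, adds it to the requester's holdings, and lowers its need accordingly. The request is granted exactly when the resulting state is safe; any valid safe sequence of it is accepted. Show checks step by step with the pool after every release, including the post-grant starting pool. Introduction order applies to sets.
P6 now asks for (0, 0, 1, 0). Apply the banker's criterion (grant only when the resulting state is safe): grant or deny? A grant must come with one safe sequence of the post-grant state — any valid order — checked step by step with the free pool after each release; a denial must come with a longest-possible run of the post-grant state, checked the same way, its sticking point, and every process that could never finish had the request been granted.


GRANT: granting preserves safety; a valid post-grant sequence is P8, P1, P9, P5, P6, P2.
Key observation: (3, 1, 2, 3) free after granting still covers P8 first, and each release covers the next.
Verifying the post-grant state step by step:
  pool = (3, 1, 2, 3)
  P8 needs (2, 1, 2, 2) <= (3, 1, 2, 3) -> finishes; pool += (0, 2, 3, 0) = (3, 3, 5, 3)
  P1 needs (2, 3, 1, 3) <= (3, 3, 5, 3) -> finishes; pool += (1, 3, 1, 1) = (4, 6, 6, 4)
  P9 needs (1, 4, 3, 2) <= (4, 6, 6, 4) -> finishes; pool += (0, 0, 1, 1) = (4, 6, 7, 5)
  P5 needs (4, 3, 7, 1) <= (4, 6, 7, 5) -> finishes; pool += (2, 1, 0, 3) = (6, 7, 7, 8)
  P6 needs (2, 0, 7, 7) <= (6, 7, 7, 8) -> finishes; pool += (1, 2, 1, 1) = (7, 9, 8, 9)
  P2 needs (4, 3, 1, 6) <= (7, 9, 8, 9) -> finishes; pool += (1, 0, 1, 0) = (8, 9, 9, 9)


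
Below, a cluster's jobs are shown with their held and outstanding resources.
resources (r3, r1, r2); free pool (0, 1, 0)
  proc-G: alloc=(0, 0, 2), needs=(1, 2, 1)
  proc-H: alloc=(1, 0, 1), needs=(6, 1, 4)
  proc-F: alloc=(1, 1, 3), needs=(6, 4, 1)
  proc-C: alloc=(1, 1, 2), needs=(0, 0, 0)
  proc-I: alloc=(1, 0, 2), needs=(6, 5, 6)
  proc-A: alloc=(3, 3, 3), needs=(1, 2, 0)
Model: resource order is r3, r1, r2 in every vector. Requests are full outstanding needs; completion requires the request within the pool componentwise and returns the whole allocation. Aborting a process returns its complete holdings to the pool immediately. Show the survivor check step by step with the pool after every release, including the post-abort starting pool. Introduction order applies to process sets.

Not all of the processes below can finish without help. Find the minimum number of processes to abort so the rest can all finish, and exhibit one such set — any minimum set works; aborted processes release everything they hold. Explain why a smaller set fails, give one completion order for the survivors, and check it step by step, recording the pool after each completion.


The answer: abort proc-H and proc-I.
Key observation: aborting proc-H and proc-I returns (2, 0, 3), and proc-F — hopeless before — runs at step 4 with the returned capacity in the pool.
Why nothing smaller works — every single abort fails: proc-G alone leaves proc-H blocked (short on r3); proc-H alone leaves proc-F blocked (short on r3); proc-F alone leaves proc-H blocked (short on r3); proc-C alone leaves proc-H blocked (short on r3); proc-I alone leaves proc-H blocked (short on r3); proc-A alone leaves proc-H blocked (short on r3).
The survivors complete as proc-C, proc-A, proc-G, proc-F. Step-by-step check (starting from the post-abort pool):
  pool = (2, 1, 3)
  run proc-C (needs (0, 0, 0), free (2, 1, 3)); after release of (1, 1, 2) the pool is (3, 2, 5)
  run proc-A (needs (1, 2, 0), free (3, 2, 5)); after release of (3, 3, 3) the pool is (6, 5, 8)
  run proc-G (needs (1, 2, 1), free (6, 5, 8)); after release of (0, 0, 2) the pool is (6, 5, 10)
  run proc-F (needs (6, 4, 1), free (6, 5, 10)); after release of (1, 1, 3) the pool is (7, 6, 13)


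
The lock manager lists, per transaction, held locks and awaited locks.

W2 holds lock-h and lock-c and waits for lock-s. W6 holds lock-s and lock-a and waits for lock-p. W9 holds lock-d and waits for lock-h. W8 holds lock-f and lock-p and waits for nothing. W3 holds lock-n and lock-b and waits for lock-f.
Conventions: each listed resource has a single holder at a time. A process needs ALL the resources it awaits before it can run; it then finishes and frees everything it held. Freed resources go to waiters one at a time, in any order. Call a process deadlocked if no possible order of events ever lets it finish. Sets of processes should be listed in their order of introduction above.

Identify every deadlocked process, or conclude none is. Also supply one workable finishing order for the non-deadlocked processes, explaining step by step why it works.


Nothing here is deadlocked.
Key observation: all waits point, directly or indirectly, at processes that can finish, so nothing is permanently blocked.
The rest can finish in the order W8, W6, W2, W3, W9.
Step-by-step check:
  run W8 (it waits on nothing); releases lock-f and lock-p
  run W6 (all its waits — lock-p — are resolved); releases lock-s and lock-a
  run W2 (all its waits — lock-s — are resolved); releases lock-h and lock-c
  run W3 (all its waits — lock-f — are resolved); releases lock-n and lock-b
  run W9 (all its waits — lock-h — are resolved); releases lock-d


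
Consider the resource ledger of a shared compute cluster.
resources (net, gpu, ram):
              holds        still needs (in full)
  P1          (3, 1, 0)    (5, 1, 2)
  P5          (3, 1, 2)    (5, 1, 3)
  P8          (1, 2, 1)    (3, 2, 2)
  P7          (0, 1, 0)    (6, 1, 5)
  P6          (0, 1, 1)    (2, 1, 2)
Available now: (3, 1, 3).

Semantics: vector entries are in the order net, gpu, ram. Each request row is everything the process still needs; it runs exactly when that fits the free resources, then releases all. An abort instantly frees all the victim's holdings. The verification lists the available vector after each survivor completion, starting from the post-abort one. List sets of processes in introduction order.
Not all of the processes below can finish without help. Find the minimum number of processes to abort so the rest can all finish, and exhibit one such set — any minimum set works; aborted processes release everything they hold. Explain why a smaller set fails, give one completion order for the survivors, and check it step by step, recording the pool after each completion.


Abort P5.
Key observation: P7 was stuck for good until P5 gave back (3, 1, 2); in the order shown it finishes at step 3.
No smaller set exists: with zero aborts the deadlock remains.
The survivors complete as P8, P6, P7, P1. Verifying each step (starting from the post-abort pool):
  pool = (6, 2, 5)
  run P8 (needs (3, 2, 2), free (6, 2, 5)); after release of (1, 2, 1) the pool is (7, 4, 6)
  run P6 (needs (2, 1, 2), free (7, 4, 6)); after release of (0, 1, 1) the pool is (7, 5, 7)
  run P7 (needs (6, 1, 5), free (7, 5, 7)); after release of (0, 1, 0) the pool is (7, 6, 7)
  run P1 (needs (5, 1, 2), free (7, 6, 7)); after release of (3, 1, 0) the pool is (10, 7, 7)


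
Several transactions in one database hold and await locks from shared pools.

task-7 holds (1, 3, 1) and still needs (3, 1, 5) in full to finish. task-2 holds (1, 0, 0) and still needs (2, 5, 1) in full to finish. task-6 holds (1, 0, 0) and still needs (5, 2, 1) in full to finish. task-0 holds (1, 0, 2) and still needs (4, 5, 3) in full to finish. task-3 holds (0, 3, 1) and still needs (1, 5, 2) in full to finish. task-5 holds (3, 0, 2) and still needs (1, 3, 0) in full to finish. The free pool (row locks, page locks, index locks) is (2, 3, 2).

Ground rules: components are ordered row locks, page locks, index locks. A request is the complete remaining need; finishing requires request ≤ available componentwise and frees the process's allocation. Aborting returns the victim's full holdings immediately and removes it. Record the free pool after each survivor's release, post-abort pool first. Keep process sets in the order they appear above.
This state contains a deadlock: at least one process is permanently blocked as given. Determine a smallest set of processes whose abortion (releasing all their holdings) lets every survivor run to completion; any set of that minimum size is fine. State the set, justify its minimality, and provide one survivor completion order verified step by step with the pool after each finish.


Minimum abort set: task-7.
Key observation: the deadlocked task-2 becomes finishable only because task-7 released (1, 3, 1); it completes at step 2 below.
No smaller set exists: with zero aborts the deadlock remains.
The survivors complete as task-5, task-2, task-3, task-0, task-6. Step-by-step check (starting from the post-abort pool):
  pool = (3, 6, 3)
  run task-5 (needs (1, 3, 0), free (3, 6, 3)); after release of (3, 0, 2) the pool is (6, 6, 5)
  run task-2 (needs (2, 5, 1), free (6, 6, 5)); after release of (1, 0, 0) the pool is (7, 6, 5)
  run task-3 (needs (1, 5, 2), free (7, 6, 5)); after release of (0, 3, 1) the pool is (7, 9, 6)
  run task-0 (needs (4, 5, 3), free (7, 9, 6)); after release of (1, 0, 2) the pool is (8, 9, 8)
  run task-6 (needs (5, 2, 1), free (8, 9, 8)); after release of (1, 0, 0) the pool is (9, 9, 8)


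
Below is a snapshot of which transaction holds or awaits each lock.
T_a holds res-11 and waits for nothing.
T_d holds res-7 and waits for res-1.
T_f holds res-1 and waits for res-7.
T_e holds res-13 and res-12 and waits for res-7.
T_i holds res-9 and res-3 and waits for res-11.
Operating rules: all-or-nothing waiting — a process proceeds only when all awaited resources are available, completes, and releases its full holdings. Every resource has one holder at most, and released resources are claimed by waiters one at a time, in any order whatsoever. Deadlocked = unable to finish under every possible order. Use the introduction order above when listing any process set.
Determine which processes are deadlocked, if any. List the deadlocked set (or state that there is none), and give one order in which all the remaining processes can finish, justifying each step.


Deadlocked: T_d, T_f and T_e.
Key observation: nobody on the ring T_d -> T_f -> T_d can start until another member finishes, which never happens; T_e waits into the deadlock from upstream.
The rest can finish in the order T_a, T_i.
Walking it through:
  run T_a (it waits on nothing); releases res-11
  run T_i (all its waits — res-11 — are resolved); releases res-9 and res-3


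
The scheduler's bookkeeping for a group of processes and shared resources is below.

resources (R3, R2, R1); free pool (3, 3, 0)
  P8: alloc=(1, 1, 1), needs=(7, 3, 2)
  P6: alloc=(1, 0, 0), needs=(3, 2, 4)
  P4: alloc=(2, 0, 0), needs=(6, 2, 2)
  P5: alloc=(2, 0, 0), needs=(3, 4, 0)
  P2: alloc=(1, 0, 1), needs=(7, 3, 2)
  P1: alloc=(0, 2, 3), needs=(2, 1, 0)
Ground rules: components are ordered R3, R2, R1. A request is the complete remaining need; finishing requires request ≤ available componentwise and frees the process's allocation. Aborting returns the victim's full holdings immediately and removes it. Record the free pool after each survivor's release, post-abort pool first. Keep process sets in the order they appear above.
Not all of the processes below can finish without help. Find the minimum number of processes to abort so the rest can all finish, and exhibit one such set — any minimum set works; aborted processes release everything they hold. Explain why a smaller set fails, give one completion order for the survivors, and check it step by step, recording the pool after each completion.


The answer: abort P4.
Key observation: aborting P4 returns (2, 0, 0), and P2 — hopeless before — runs at step 3 with the returned capacity in the pool.
No smaller set exists: with zero aborts the deadlock remains.
One survivor order: P1, P5, P2, P8, P6. Check, step by step (post-abort pool first):
  pool = (5, 3, 0)
  run P1 (needs (2, 1, 0), free (5, 3, 0)); after release of (0, 2, 3) the pool is (5, 5, 3)
  run P5 (needs (3, 4, 0), free (5, 5, 3)); after release of (2, 0, 0) the pool is (7, 5, 3)
  run P2 (needs (7, 3, 2), free (7, 5, 3)); after release of (1, 0, 1) the pool is (8, 5, 4)
  run P8 (needs (7, 3, 2), free (8, 5, 4)); after release of (1, 1, 1) the pool is (9, 6, 5)
  run P6 (needs (3, 2, 4), free (9, 6, 5)); after release of (1, 0, 0) the pool is (10, 6, 5)


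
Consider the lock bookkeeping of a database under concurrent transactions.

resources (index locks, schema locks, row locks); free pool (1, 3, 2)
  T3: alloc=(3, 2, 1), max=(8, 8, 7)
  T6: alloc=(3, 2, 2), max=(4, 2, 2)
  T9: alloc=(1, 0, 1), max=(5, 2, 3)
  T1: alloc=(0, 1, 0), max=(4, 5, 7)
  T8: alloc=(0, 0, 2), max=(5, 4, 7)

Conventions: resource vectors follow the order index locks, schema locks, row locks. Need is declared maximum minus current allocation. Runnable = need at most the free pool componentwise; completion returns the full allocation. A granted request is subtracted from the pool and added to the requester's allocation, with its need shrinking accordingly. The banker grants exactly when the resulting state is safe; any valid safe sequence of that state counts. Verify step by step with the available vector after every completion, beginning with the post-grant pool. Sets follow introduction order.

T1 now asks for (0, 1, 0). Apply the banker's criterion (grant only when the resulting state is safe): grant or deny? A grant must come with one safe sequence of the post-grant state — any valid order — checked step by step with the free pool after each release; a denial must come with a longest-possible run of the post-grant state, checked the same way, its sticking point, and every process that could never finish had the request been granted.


GRANT — the state after the grant stays safe, e.g. via T6, T9, T8, T1, T3.
Key observation: (1, 2, 2) free after granting still covers T6 first, and each release covers the next.
Check on the post-grant state, step by step:
  pool = (1, 2, 2)
  T6 needs (1, 0, 0) <= (1, 2, 2) -> finishes; pool += (3, 2, 2) = (4, 4, 4)
  T9 needs (4, 2, 2) <= (4, 4, 4) -> finishes; pool += (1, 0, 1) = (5, 4, 5)
  T8 needs (5, 4, 5) <= (5, 4, 5) -> finishes; pool += (0, 0, 2) = (5, 4, 7)
  T1 needs (4, 3, 7) <= (5, 4, 7) -> finishes; pool += (0, 2, 0) = (5, 6, 7)
  T3 needs (5, 6, 6) <= (5, 6, 7) -> finishes; pool += (3, 2, 1) = (8, 8, 8)
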